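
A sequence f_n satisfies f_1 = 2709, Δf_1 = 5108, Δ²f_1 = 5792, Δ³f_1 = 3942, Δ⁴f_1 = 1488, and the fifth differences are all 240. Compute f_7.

222837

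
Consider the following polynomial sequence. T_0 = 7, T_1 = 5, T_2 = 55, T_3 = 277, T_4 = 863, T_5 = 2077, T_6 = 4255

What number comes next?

-2, 50, 222, 586, 1214, 2178
52, 172, 364, 628, 964
120, 192, 264, 336
72, 72, 72
Fourth differences constant at 72.
336 + 72 = 408;  964 + 408 = 1372;  2178 + 1372 = 3550;  4255 + 3550 = 7805

7805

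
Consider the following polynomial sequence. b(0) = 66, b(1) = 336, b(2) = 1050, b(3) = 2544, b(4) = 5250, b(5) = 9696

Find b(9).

58800

D1: 270, 714, 1494, 2706, 4446
D2: 444, 780, 1212, 1740
D3: 336, 432, 528
D4: 96, 96
Fourth differences constant at 96.
528 + 96 = 624;  1740 + 624 = 2364;  4446 + 2364 = 6810;  9696 + 6810 = 16506
624 + 96 = 720;  2364 + 720 = 3084;  6810 + 3084 = 9894;  16506 + 9894 = 26400
720 + 96 = 816;  3084 + 816 = 3900;  9894 + 3900 = 13794;  26400 + 13794 = 40194
816 + 96 = 912;  3900 + 912 = 4812;  13794 + 4812 = 18606;  40194 + 18606 = 58800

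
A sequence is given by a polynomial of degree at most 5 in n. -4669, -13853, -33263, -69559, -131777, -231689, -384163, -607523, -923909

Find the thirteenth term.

-3716233

First differences: -9184  -19410  -36296  -62218  -99912  -152474  -223360  -316386
Second differences: -10226  -16886  -25922  -37694  -52562  -70886  -93026
Third differences: -6660  -9036  -11772  -14868  -18324  -22140
Fourth differences: -2376  -2736  -3096  -3456  -3816
Fifth differences: -360  -360  -360  -360
Fifth differences constant at -360.
-3816 − 360 = -4176;  -22140 − 4176 = -26316;  -93026 − 26316 = -119342;  -316386 − 119342 = -435728;  -923909 − 435728 = -1359637
-4176 − 360 = -4536;  -26316 − 4536 = -30852;  -119342 − 30852 = -150194;  -435728 − 150194 = -585922;  -1359637 − 585922 = -1945559
-4536 − 360 = -4896;  -30852 − 4896 = -35748;  -150194 − 35748 = -185942;  -585922 − 185942 = -771864;  -1945559 − 771864 = -2717423
-4896 − 360 = -5256;  -35748 − 5256 = -41004;  -185942 − 41004 = -226946;  -771864 − 226946 = -998810;  -2717423 − 998810 = -3716233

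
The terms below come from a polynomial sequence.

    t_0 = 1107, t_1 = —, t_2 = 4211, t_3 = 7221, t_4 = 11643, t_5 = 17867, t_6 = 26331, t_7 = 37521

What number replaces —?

Using the last 6 terms:
D1: 3010  4422  6224  8464  11190
D2: 1412  1802  2240  2726
D3: 390  438  486
D4: 48  48
Constant fourth difference = 48.
Extend backward: 390 − 48 = 342;  1412 − 342 = 1070;  3010 − 1070 = 1940;  4211 − 1940 = 2271

2271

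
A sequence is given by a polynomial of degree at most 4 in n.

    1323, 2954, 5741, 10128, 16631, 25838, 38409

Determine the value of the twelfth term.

Δ: 1631  2787  4387  6503  9207  12571
Δ²: 1156  1600  2116  2704  3364
Δ³: 444  516  588  660
Δ⁴: 72  72  72
Fourth differences constant at 72.
660 + 72 = 732;  3364 + 732 = 4096;  12571 + 4096 = 16667;  38409 + 16667 = 55076
732 + 72 = 804;  4096 + 804 = 4900;  16667 + 4900 = 21567;  55076 + 21567 = 76643
804 + 72 = 876;  4900 + 876 = 5776;  21567 + 5776 = 27343;  76643 + 27343 = 103986
876 + 72 = 948;  5776 + 948 = 6724;  27343 + 6724 = 34067;  103986 + 34067 = 138053
948 + 72 = 1020;  6724 + 1020 = 7744;  34067 + 7744 = 41811;  138053 + 41811 = 179864

179864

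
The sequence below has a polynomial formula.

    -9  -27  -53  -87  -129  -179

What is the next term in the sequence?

-237

D1: -18, -26, -34, -42, -50
D2: -8, -8, -8, -8
Constant second difference = -8, so extend:
-50 − 8 = -58;  -179 − 58 = -237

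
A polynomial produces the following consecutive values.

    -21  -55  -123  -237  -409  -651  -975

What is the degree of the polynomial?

3

Δ: -34, -68, -114, -172, -242, -324
Δ²: -34, -46, -58, -70, -82
Δ³: -12, -12, -12, -12
The third differences are constant, so the polynomial has degree 3.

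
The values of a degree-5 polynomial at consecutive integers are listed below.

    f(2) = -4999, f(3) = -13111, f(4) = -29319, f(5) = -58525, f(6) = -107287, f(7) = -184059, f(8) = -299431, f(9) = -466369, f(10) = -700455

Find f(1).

D1: -8112  -16208  -29206  -48762  -76772  -115372  -166938  -234086
D2: -8096  -12998  -19556  -28010  -38600  -51566  -67148
D3: -4902  -6558  -8454  -10590  -12966  -15582
D4: -1656  -1896  -2136  -2376  -2616
D5: -240  -240  -240  -240
The fifth differences are constant at -240.
Work back: -1656 + 240 = -1416;  -4902 + 1416 = -3486;  -8096 + 3486 = -4610;  -8112 + 4610 = -3502;  -4999 + 3502 = -1497

-1497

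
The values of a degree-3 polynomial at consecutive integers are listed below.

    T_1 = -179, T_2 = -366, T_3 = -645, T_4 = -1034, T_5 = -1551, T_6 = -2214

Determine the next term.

-3041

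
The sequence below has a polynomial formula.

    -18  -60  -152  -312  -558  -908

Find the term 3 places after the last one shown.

-2762

Δ: -42  -92  -160  -246  -350
Δ²: -50  -68  -86  -104
Δ³: -18  -18  -18
Constant third difference = -18, so extend:
-104 − 18 = -122;  -350 − 122 = -472;  -908 − 472 = -1380
-122 − 18 = -140;  -472 − 140 = -612;  -1380 − 612 = -1992
-140 − 18 = -158;  -612 − 158 = -770;  -1992 − 770 = -2762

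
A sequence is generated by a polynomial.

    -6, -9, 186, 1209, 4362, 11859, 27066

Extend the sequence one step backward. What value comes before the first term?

-3

-3  195  1023  3153  7497  15207
198  828  2130  4344  7710
630  1302  2214  3366
672  912  1152
240  240
The fifth differences are constant at 240.
Work back: 672 − 240 = 432;  630 − 432 = 198;  198 − 198 = 0;  -3 + 0 = -3;  -6 + 3 = -3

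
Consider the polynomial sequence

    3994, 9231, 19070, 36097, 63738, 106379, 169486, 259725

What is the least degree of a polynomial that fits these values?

5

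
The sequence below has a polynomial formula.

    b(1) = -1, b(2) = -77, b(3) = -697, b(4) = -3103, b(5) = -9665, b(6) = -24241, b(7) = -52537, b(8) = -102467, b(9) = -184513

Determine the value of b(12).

-774247

Δ: -76, -620, -2406, -6562, -14576, -28296, -49930, -82046
Δ²: -544, -1786, -4156, -8014, -13720, -21634, -32116
Δ³: -1242, -2370, -3858, -5706, -7914, -10482
Δ⁴: -1128, -1488, -1848, -2208, -2568
Δ⁵: -360, -360, -360, -360
Fifth differences constant at -360.
-2568 − 360 = -2928;  -10482 − 2928 = -13410;  -32116 − 13410 = -45526;  -82046 − 45526 = -127572;  -184513 − 127572 = -312085
-2928 − 360 = -3288;  -13410 − 3288 = -16698;  -45526 − 16698 = -62224;  -127572 − 62224 = -189796;  -312085 − 189796 = -501881
-3288 − 360 = -3648;  -16698 − 3648 = -20346;  -62224 − 20346 = -82570;  -189796 − 82570 = -272366;  -501881 − 272366 = -774247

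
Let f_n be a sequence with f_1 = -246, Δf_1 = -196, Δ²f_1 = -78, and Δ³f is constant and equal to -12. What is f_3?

-716

Build the table forward from the leading diagonal:
Third differences: -12  -12  -12
Second differences: -78  -90  -102
First differences: -196  -274  -364
f: -246  -442  -716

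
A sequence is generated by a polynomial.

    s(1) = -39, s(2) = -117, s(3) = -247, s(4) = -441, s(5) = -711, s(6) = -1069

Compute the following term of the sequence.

-1527

-78, -130, -194, -270, -358
-52, -64, -76, -88
-12, -12, -12
Third differences constant at -12.
-88 − 12 = -100;  -358 − 100 = -458;  -1069 − 458 = -1527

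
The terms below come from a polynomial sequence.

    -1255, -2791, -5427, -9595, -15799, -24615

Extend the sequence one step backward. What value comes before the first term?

-459

First differences: -1536  -2636  -4168  -6204  -8816
Second differences: -1100  -1532  -2036  -2612
Third differences: -432  -504  -576
Fourth differences: -72  -72
The fourth differences are constant at -72.
Work back: -432 + 72 = -360;  -1100 + 360 = -740;  -1536 + 740 = -796;  -1255 + 796 = -459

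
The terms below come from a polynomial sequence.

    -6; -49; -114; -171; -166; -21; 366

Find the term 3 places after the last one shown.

4359

Δ: -43, -65, -57, 5, 145, 387
Δ²: -22, 8, 62, 140, 242
Δ³: 30, 54, 78, 102
Δ⁴: 24, 24, 24
The fourth differences are constant (24).
102 + 24 = 126;  242 + 126 = 368;  387 + 368 = 755;  366 + 755 = 1121
126 + 24 = 150;  368 + 150 = 518;  755 + 518 = 1273;  1121 + 1273 = 2394
150 + 24 = 174;  518 + 174 = 692;  1273 + 692 = 1965;  2394 + 1965 = 4359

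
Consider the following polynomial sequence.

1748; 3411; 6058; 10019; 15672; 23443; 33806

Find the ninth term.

D1: 1663 , 2647 , 3961 , 5653 , 7771 , 10363
D2: 984 , 1314 , 1692 , 2118 , 2592
D3: 330 , 378 , 426 , 474
D4: 48 , 48 , 48
The fourth differences are constant (48).
474 + 48 = 522;  2592 + 522 = 3114;  10363 + 3114 = 13477;  33806 + 13477 = 47283
522 + 48 = 570;  3114 + 570 = 3684;  13477 + 3684 = 17161;  47283 + 17161 = 64444

64444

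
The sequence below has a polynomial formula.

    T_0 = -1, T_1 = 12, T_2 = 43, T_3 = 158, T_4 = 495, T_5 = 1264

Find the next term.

Δ: 13 , 31 , 115 , 337 , 769
Δ²: 18 , 84 , 222 , 432
Δ³: 66 , 138 , 210
Δ⁴: 72 , 72
Fourth differences constant at 72.
210 + 72 = 282;  432 + 282 = 714;  769 + 714 = 1483;  1264 + 1483 = 2747

2747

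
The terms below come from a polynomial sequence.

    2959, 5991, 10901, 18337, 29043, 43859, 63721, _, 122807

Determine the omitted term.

Using the first 7 terms:
D1: 3032  4910  7436  10706  14816  19862
D2: 1878  2526  3270  4110  5046
D3: 648  744  840  936
D4: 96  96  96
Constant fourth difference = 96.
Extend forward: 936 + 96 = 1032;  5046 + 1032 = 6078;  19862 + 6078 = 25940;  63721 + 25940 = 89661

89661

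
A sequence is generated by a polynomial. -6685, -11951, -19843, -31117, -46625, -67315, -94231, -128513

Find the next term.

-171397

Δ: -5266, -7892, -11274, -15508, -20690, -26916, -34282
Δ²: -2626, -3382, -4234, -5182, -6226, -7366
Δ³: -756, -852, -948, -1044, -1140
Δ⁴: -96, -96, -96, -96
Constant fourth difference = -96, so extend:
-1140 − 96 = -1236;  -7366 − 1236 = -8602;  -34282 − 8602 = -42884;  -128513 − 42884 = -171397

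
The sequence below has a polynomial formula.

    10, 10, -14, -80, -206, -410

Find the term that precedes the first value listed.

4

D1: 0, -24, -66, -126, -204
D2: -24, -42, -60, -78
D3: -18, -18, -18
The third differences are constant at -18.
Work back: -24 + 18 = -6;  0 + 6 = 6;  10 − 6 = 4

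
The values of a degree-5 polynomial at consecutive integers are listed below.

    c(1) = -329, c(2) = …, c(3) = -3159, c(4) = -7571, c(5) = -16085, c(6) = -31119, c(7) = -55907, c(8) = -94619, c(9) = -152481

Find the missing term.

-1127

Using the last 7 terms:
-4412, -8514, -15034, -24788, -38712, -57862
-4102, -6520, -9754, -13924, -19150
-2418, -3234, -4170, -5226
-816, -936, -1056
-120, -120
Constant fifth difference = -120.
Extend backward: -816 + 120 = -696;  -2418 + 696 = -1722;  -4102 + 1722 = -2380;  -4412 + 2380 = -2032;  -3159 + 2032 = -1127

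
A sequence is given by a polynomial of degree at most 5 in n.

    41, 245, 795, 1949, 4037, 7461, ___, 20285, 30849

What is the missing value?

Using the first 6 terms:
First differences: 204  550  1154  2088  3424
Second differences: 346  604  934  1336
Third differences: 258  330  402
Fourth differences: 72  72
Constant fourth difference = 72.
Extend forward: 402 + 72 = 474;  1336 + 474 = 1810;  3424 + 1810 = 5234;  7461 + 5234 = 12695

12695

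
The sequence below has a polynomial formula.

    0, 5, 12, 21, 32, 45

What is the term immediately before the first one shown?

-3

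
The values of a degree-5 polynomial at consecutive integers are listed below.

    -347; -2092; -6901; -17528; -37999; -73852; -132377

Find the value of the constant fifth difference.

-240

First differences: -1745, -4809, -10627, -20471, -35853, -58525
Second differences: -3064, -5818, -9844, -15382, -22672
Third differences: -2754, -4026, -5538, -7290
Fourth differences: -1272, -1512, -1752
Fifth differences: -240, -240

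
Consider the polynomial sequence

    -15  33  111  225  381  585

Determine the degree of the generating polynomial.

First differences: 48, 78, 114, 156, 204
Second differences: 30, 36, 42, 48
Third differences: 6, 6, 6
The third differences are constant, so the polynomial has degree 3.

3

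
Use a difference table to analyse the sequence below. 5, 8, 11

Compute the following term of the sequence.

14

Δ: 3  3
Constant first difference = 3, so extend:
11 + 3 = 14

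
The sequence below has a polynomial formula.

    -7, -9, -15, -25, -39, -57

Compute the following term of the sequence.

D1: -2, -6, -10, -14, -18
D2: -4, -4, -4, -4
Second differences constant at -4.
-18 − 4 = -22;  -57 − 22 = -79

-79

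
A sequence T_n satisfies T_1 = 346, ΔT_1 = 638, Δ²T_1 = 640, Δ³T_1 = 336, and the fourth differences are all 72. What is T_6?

13656

Build the table forward from the leading diagonal:
Fourth differences: 72, 72, 72, 72, 72, 72
Third differences: 336, 408, 480, 552, 624, 696
Second differences: 640, 976, 1384, 1864, 2416, 3040
First differences: 638, 1278, 2254, 3638, 5502, 7918
T: 346, 984, 2262, 4516, 8154, 13656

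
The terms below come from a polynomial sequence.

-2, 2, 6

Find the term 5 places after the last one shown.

26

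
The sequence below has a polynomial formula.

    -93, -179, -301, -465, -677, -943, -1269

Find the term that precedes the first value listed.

First differences: -86  -122  -164  -212  -266  -326
Second differences: -36  -42  -48  -54  -60
Third differences: -6  -6  -6  -6
The third differences are constant at -6.
Work back: -36 + 6 = -30;  -86 + 30 = -56;  -93 + 56 = -37

-37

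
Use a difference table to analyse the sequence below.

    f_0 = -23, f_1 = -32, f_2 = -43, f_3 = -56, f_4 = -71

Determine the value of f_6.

-107

-9, -11, -13, -15
-2, -2, -2
The second differences are constant (-2).
-15 − 2 = -17;  -71 − 17 = -88
-17 − 2 = -19;  -88 − 19 = -107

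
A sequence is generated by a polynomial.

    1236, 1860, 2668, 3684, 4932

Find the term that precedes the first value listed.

772

D1: 624, 808, 1016, 1248
D2: 184, 208, 232
D3: 24, 24
The third differences are constant at 24.
Work back: 184 − 24 = 160;  624 − 160 = 464;  1236 − 464 = 772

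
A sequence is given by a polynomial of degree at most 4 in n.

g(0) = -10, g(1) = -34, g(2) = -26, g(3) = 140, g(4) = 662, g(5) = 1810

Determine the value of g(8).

-24, 8, 166, 522, 1148
32, 158, 356, 626
126, 198, 270
72, 72
The fourth differences are constant (72).
270 + 72 = 342;  626 + 342 = 968;  1148 + 968 = 2116;  1810 + 2116 = 3926
342 + 72 = 414;  968 + 414 = 1382;  2116 + 1382 = 3498;  3926 + 3498 = 7424
414 + 72 = 486;  1382 + 486 = 1868;  3498 + 1868 = 5366;  7424 + 5366 = 12790

12790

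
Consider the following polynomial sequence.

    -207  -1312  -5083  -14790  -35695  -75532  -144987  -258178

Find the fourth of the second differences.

-18932

Δ: -1105, -3771, -9707, -20905, -39837, -69455, -113191
Δ²: -2666, -5936, -11198, -18932, -29618, -43736
Δ³: -3270, -5262, -7734, -10686, -14118
Δ⁴: -1992, -2472, -2952, -3432
Δ⁵: -480, -480, -480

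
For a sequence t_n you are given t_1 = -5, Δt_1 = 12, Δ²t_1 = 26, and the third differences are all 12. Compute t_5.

Build the table forward from the leading diagonal:
Δ³: 12  12  12  12  12
Δ²: 26  38  50  62  74
Δ: 12  38  76  126  188
t: -5  7  45  121  247

247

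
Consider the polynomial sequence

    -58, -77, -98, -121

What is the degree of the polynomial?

2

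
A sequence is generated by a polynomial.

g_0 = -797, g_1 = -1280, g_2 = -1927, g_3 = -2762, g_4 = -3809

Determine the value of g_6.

-483, -647, -835, -1047
-164, -188, -212
-24, -24
Constant third difference = -24, so extend:
-212 − 24 = -236;  -1047 − 236 = -1283;  -3809 − 1283 = -5092
-236 − 24 = -260;  -1283 − 260 = -1543;  -5092 − 1543 = -6635

-6635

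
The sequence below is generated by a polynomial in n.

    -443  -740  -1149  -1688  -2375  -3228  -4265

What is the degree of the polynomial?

3

-297, -409, -539, -687, -853, -1037
-112, -130, -148, -166, -184
-18, -18, -18, -18
The third differences are constant, so the polynomial has degree 3.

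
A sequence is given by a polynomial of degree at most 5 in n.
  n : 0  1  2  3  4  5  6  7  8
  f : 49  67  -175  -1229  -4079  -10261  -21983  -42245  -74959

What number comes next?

-125069

D1: 18  -242  -1054  -2850  -6182  -11722  -20262  -32714
D2: -260  -812  -1796  -3332  -5540  -8540  -12452
D3: -552  -984  -1536  -2208  -3000  -3912
D4: -432  -552  -672  -792  -912
D5: -120  -120  -120  -120
The fifth differences are constant (-120).
-912 − 120 = -1032;  -3912 − 1032 = -4944;  -12452 − 4944 = -17396;  -32714 − 17396 = -50110;  -74959 − 50110 = -125069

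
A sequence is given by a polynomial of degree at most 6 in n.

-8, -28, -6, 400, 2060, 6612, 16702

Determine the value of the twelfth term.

Δ: -20  22  406  1660  4552  10090
Δ²: 42  384  1254  2892  5538
Δ³: 342  870  1638  2646
Δ⁴: 528  768  1008
Δ⁵: 240  240
Fifth differences constant at 240.
1008 + 240 = 1248;  2646 + 1248 = 3894;  5538 + 3894 = 9432;  10090 + 9432 = 19522;  16702 + 19522 = 36224
1248 + 240 = 1488;  3894 + 1488 = 5382;  9432 + 5382 = 14814;  19522 + 14814 = 34336;  36224 + 34336 = 70560
1488 + 240 = 1728;  5382 + 1728 = 7110;  14814 + 7110 = 21924;  34336 + 21924 = 56260;  70560 + 56260 = 126820
1728 + 240 = 1968;  7110 + 1968 = 9078;  21924 + 9078 = 31002;  56260 + 31002 = 87262;  126820 + 87262 = 214082
1968 + 240 = 2208;  9078 + 2208 = 11286;  31002 + 11286 = 42288;  87262 + 42288 = 129550;  214082 + 129550 = 343632

343632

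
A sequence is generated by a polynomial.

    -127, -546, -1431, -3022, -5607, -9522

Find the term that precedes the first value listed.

Δ: -419, -885, -1591, -2585, -3915
Δ²: -466, -706, -994, -1330
Δ³: -240, -288, -336
Δ⁴: -48, -48
The fourth differences are constant at -48.
Work back: -240 + 48 = -192;  -466 + 192 = -274;  -419 + 274 = -145;  -127 + 145 = 18

18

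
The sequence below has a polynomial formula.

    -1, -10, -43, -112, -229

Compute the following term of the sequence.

-9, -33, -69, -117
-24, -36, -48
-12, -12
The third differences are constant (-12).
-48 − 12 = -60;  -117 − 60 = -177;  -229 − 177 = -406

-406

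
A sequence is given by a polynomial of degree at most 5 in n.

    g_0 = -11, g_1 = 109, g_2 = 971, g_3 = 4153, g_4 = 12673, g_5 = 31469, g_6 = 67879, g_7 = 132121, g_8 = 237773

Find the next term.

402253

First differences: 120 , 862 , 3182 , 8520 , 18796 , 36410 , 64242 , 105652
Second differences: 742 , 2320 , 5338 , 10276 , 17614 , 27832 , 41410
Third differences: 1578 , 3018 , 4938 , 7338 , 10218 , 13578
Fourth differences: 1440 , 1920 , 2400 , 2880 , 3360
Fifth differences: 480 , 480 , 480 , 480
The fifth differences are constant (480).
3360 + 480 = 3840;  13578 + 3840 = 17418;  41410 + 17418 = 58828;  105652 + 58828 = 164480;  237773 + 164480 = 402253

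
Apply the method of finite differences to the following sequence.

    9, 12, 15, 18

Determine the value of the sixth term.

D1: 3, 3, 3
The first differences are constant (3).
18 + 3 = 21
21 + 3 = 24

24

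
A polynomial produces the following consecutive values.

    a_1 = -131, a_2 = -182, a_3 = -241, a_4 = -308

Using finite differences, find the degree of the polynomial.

-51, -59, -67
-8, -8
The second differences are constant, so the polynomial has degree 2.

2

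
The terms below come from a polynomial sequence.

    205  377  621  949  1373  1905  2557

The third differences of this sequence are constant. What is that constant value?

12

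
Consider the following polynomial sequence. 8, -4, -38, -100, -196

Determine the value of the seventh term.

Δ: -12  -34  -62  -96
Δ²: -22  -28  -34
Δ³: -6  -6
Third differences constant at -6.
-34 − 6 = -40;  -96 − 40 = -136;  -196 − 136 = -332
-40 − 6 = -46;  -136 − 46 = -182;  -332 − 182 = -514

-514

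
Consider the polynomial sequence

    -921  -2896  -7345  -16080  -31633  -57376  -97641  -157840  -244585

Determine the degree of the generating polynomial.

Δ: -1975, -4449, -8735, -15553, -25743, -40265, -60199, -86745
Δ²: -2474, -4286, -6818, -10190, -14522, -19934, -26546
Δ³: -1812, -2532, -3372, -4332, -5412, -6612
Δ⁴: -720, -840, -960, -1080, -1200
Δ⁵: -120, -120, -120, -120
The fifth differences are constant, so the polynomial has degree 5.

5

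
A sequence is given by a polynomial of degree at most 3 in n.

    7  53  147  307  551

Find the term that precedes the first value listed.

-9

First differences: 46, 94, 160, 244
Second differences: 48, 66, 84
Third differences: 18, 18
The third differences are constant at 18.
Work back: 48 − 18 = 30;  46 − 30 = 16;  7 − 16 = -9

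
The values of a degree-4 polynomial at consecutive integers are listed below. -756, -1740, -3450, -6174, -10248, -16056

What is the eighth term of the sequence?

-34650

Δ: -984 , -1710 , -2724 , -4074 , -5808
Δ²: -726 , -1014 , -1350 , -1734
Δ³: -288 , -336 , -384
Δ⁴: -48 , -48
Fourth differences constant at -48.
-384 − 48 = -432;  -1734 − 432 = -2166;  -5808 − 2166 = -7974;  -16056 − 7974 = -24030
-432 − 48 = -480;  -2166 − 480 = -2646;  -7974 − 2646 = -10620;  -24030 − 10620 = -34650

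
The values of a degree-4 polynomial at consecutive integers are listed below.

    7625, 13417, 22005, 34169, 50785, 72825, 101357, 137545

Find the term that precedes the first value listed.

D1: 5792  8588  12164  16616  22040  28532  36188
D2: 2796  3576  4452  5424  6492  7656
D3: 780  876  972  1068  1164
D4: 96  96  96  96
The fourth differences are constant at 96.
Work back: 780 − 96 = 684;  2796 − 684 = 2112;  5792 − 2112 = 3680;  7625 − 3680 = 3945

3945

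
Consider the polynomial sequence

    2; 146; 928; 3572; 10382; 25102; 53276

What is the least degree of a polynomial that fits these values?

5

Δ: 144, 782, 2644, 6810, 14720, 28174
Δ²: 638, 1862, 4166, 7910, 13454
Δ³: 1224, 2304, 3744, 5544
Δ⁴: 1080, 1440, 1800
Δ⁵: 360, 360
The fifth differences are constant, so the polynomial has degree 5.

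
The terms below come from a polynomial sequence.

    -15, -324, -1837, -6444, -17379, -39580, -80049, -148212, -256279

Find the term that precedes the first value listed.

First differences: -309  -1513  -4607  -10935  -22201  -40469  -68163  -108067
Second differences: -1204  -3094  -6328  -11266  -18268  -27694  -39904
Third differences: -1890  -3234  -4938  -7002  -9426  -12210
Fourth differences: -1344  -1704  -2064  -2424  -2784
Fifth differences: -360  -360  -360  -360
The fifth differences are constant at -360.
Work back: -1344 + 360 = -984;  -1890 + 984 = -906;  -1204 + 906 = -298;  -309 + 298 = -11;  -15 + 11 = -4

-4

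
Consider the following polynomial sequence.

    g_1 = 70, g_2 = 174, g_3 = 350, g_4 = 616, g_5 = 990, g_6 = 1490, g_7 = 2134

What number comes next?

2940

104  176  266  374  500  644
72  90  108  126  144
18  18  18  18
The third differences are constant (18).
144 + 18 = 162;  644 + 162 = 806;  2134 + 806 = 2940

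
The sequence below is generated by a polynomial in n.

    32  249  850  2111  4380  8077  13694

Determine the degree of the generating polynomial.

4

217, 601, 1261, 2269, 3697, 5617
384, 660, 1008, 1428, 1920
276, 348, 420, 492
72, 72, 72
The fourth differences are constant, so the polynomial has degree 4.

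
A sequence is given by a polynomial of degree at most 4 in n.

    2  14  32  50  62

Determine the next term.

Δ: 12 , 18 , 18 , 12
Δ²: 6 , 0 , -6
Δ³: -6 , -6
Third differences constant at -6.
-6 − 6 = -12;  12 − 12 = 0;  62 + 0 = 62

62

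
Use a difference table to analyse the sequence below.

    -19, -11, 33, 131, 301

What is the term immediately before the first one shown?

-9

D1: 8, 44, 98, 170
D2: 36, 54, 72
D3: 18, 18
The third differences are constant at 18.
Work back: 36 − 18 = 18;  8 − 18 = -10;  -19 + 10 = -9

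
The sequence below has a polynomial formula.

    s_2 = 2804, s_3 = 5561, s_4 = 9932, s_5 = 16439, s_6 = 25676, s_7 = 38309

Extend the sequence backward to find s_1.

1211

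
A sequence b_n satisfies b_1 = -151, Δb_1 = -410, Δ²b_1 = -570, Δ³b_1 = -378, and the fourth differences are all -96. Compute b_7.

Build the table forward from the leading diagonal:
D4: -96  -96  -96  -96  -96  -96  -96
D3: -378  -474  -570  -666  -762  -858  -954
D2: -570  -948  -1422  -1992  -2658  -3420  -4278
D1: -410  -980  -1928  -3350  -5342  -8000  -11420
b: -151  -561  -1541  -3469  -6819  -12161  -20161

-20161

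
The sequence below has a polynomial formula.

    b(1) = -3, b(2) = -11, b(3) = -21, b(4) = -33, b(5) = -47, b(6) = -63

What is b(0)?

D1: -8, -10, -12, -14, -16
D2: -2, -2, -2, -2
The second differences are constant at -2.
Work back: -8 + 2 = -6;  -3 + 6 = 3

3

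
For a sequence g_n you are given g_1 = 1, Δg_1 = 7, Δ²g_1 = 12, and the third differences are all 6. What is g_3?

Build the table forward from the leading diagonal:
Δ³: 6, 6, 6
Δ²: 12, 18, 24
Δ: 7, 19, 37
g: 1, 8, 27

27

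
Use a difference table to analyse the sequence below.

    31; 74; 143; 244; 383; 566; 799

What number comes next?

1088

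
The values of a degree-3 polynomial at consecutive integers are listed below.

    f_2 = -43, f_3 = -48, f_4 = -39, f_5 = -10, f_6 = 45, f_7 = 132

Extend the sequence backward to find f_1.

-30

Δ: -5  9  29  55  87
Δ²: 14  20  26  32
Δ³: 6  6  6
The third differences are constant at 6.
Work back: 14 − 6 = 8;  -5 − 8 = -13;  -43 + 13 = -30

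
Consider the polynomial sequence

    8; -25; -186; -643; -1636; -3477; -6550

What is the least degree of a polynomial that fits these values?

D1: -33, -161, -457, -993, -1841, -3073
D2: -128, -296, -536, -848, -1232
D3: -168, -240, -312, -384
D4: -72, -72, -72
The fourth differences are constant, so the polynomial has degree 4.

4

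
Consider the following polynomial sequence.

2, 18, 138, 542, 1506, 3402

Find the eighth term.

Δ: 16  120  404  964  1896
Δ²: 104  284  560  932
Δ³: 180  276  372
Δ⁴: 96  96
Fourth differences constant at 96.
372 + 96 = 468;  932 + 468 = 1400;  1896 + 1400 = 3296;  3402 + 3296 = 6698
468 + 96 = 564;  1400 + 564 = 1964;  3296 + 1964 = 5260;  6698 + 5260 = 11958

11958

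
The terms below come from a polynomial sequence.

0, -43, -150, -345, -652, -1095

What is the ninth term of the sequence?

-3480

D1: -43, -107, -195, -307, -443
D2: -64, -88, -112, -136
D3: -24, -24, -24
Constant third difference = -24, so extend:
-136 − 24 = -160;  -443 − 160 = -603;  -1095 − 603 = -1698
-160 − 24 = -184;  -603 − 184 = -787;  -1698 − 787 = -2485
-184 − 24 = -208;  -787 − 208 = -995;  -2485 − 995 = -3480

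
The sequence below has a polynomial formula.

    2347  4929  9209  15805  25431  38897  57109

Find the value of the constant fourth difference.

96

D1: 2582, 4280, 6596, 9626, 13466, 18212
D2: 1698, 2316, 3030, 3840, 4746
D3: 618, 714, 810, 906
D4: 96, 96, 96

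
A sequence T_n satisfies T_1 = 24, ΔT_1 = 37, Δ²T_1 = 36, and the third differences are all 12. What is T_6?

689

Build the table forward from the leading diagonal:
D3: 12, 12, 12, 12, 12, 12
D2: 36, 48, 60, 72, 84, 96
D1: 37, 73, 121, 181, 253, 337
T: 24, 61, 134, 255, 436, 689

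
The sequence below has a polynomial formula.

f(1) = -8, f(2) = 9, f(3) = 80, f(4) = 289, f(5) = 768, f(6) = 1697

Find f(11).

Δ: 17, 71, 209, 479, 929
Δ²: 54, 138, 270, 450
Δ³: 84, 132, 180
Δ⁴: 48, 48
Constant fourth difference = 48, so extend:
180 + 48 = 228;  450 + 228 = 678;  929 + 678 = 1607;  1697 + 1607 = 3304
228 + 48 = 276;  678 + 276 = 954;  1607 + 954 = 2561;  3304 + 2561 = 5865
276 + 48 = 324;  954 + 324 = 1278;  2561 + 1278 = 3839;  5865 + 3839 = 9704
324 + 48 = 372;  1278 + 372 = 1650;  3839 + 1650 = 5489;  9704 + 5489 = 15193
372 + 48 = 420;  1650 + 420 = 2070;  5489 + 2070 = 7559;  15193 + 7559 = 22752

22752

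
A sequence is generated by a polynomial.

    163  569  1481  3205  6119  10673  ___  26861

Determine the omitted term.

17389

Using the first 6 terms:
406  912  1724  2914  4554
506  812  1190  1640
306  378  450
72  72
Constant fourth difference = 72.
Extend forward: 450 + 72 = 522;  1640 + 522 = 2162;  4554 + 2162 = 6716;  10673 + 6716 = 17389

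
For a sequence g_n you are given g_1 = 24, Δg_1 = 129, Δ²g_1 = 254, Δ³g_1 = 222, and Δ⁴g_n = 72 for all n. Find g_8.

16551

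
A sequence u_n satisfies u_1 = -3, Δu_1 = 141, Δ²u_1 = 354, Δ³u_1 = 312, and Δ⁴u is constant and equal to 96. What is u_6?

7842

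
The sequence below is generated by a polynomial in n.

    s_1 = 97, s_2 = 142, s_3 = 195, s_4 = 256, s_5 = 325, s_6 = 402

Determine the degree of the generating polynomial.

2

45, 53, 61, 69, 77
8, 8, 8, 8
The second differences are constant, so the polynomial has degree 2.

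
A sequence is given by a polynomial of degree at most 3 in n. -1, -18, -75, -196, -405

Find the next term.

-726

Δ: -17 , -57 , -121 , -209
Δ²: -40 , -64 , -88
Δ³: -24 , -24
The third differences are constant (-24).
-88 − 24 = -112;  -209 − 112 = -321;  -405 − 321 = -726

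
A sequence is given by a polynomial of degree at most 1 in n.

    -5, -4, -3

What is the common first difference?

1

First differences: 1, 1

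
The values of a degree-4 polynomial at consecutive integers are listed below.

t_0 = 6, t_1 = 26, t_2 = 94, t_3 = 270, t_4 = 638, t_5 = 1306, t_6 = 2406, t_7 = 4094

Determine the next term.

20, 68, 176, 368, 668, 1100, 1688
48, 108, 192, 300, 432, 588
60, 84, 108, 132, 156
24, 24, 24, 24
Constant fourth difference = 24, so extend:
156 + 24 = 180;  588 + 180 = 768;  1688 + 768 = 2456;  4094 + 2456 = 6550

6550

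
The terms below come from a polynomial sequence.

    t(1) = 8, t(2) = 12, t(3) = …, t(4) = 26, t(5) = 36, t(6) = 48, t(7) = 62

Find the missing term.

Using the last 4 terms:
D1: 10  12  14
D2: 2  2
Constant second difference = 2.
Extend backward: 10 − 2 = 8;  26 − 8 = 18

18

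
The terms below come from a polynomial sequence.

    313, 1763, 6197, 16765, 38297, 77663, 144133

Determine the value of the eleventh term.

970613

1450 , 4434 , 10568 , 21532 , 39366 , 66470
2984 , 6134 , 10964 , 17834 , 27104
3150 , 4830 , 6870 , 9270
1680 , 2040 , 2400
360 , 360
Fifth differences constant at 360.
2400 + 360 = 2760;  9270 + 2760 = 12030;  27104 + 12030 = 39134;  66470 + 39134 = 105604;  144133 + 105604 = 249737
2760 + 360 = 3120;  12030 + 3120 = 15150;  39134 + 15150 = 54284;  105604 + 54284 = 159888;  249737 + 159888 = 409625
3120 + 360 = 3480;  15150 + 3480 = 18630;  54284 + 18630 = 72914;  159888 + 72914 = 232802;  409625 + 232802 = 642427
3480 + 360 = 3840;  18630 + 3840 = 22470;  72914 + 22470 = 95384;  232802 + 95384 = 328186;  642427 + 328186 = 970613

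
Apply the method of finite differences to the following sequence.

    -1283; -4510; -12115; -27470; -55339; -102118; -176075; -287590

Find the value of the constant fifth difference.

-240

First differences: -3227, -7605, -15355, -27869, -46779, -73957, -111515
Second differences: -4378, -7750, -12514, -18910, -27178, -37558
Third differences: -3372, -4764, -6396, -8268, -10380
Fourth differences: -1392, -1632, -1872, -2112
Fifth differences: -240, -240, -240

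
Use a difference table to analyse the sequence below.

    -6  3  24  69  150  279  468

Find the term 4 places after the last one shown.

Δ: 9, 21, 45, 81, 129, 189
Δ²: 12, 24, 36, 48, 60
Δ³: 12, 12, 12, 12
The third differences are constant (12).
60 + 12 = 72;  189 + 72 = 261;  468 + 261 = 729
72 + 12 = 84;  261 + 84 = 345;  729 + 345 = 1074
84 + 12 = 96;  345 + 96 = 441;  1074 + 441 = 1515
96 + 12 = 108;  441 + 108 = 549;  1515 + 549 = 2064

2064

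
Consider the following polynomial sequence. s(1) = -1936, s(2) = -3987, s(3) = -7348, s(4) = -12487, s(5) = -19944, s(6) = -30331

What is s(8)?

-62703

-2051, -3361, -5139, -7457, -10387
-1310, -1778, -2318, -2930
-468, -540, -612
-72, -72
Constant fourth difference = -72, so extend:
-612 − 72 = -684;  -2930 − 684 = -3614;  -10387 − 3614 = -14001;  -30331 − 14001 = -44332
-684 − 72 = -756;  -3614 − 756 = -4370;  -14001 − 4370 = -18371;  -44332 − 18371 = -62703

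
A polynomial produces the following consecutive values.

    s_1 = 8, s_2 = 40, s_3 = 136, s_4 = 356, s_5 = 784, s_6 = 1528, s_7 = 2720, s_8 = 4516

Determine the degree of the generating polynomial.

4

D1: 32, 96, 220, 428, 744, 1192, 1796
D2: 64, 124, 208, 316, 448, 604
D3: 60, 84, 108, 132, 156
D4: 24, 24, 24, 24
The fourth differences are constant, so the polynomial has degree 4.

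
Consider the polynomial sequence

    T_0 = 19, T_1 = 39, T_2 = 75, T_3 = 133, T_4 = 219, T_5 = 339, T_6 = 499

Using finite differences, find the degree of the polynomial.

20, 36, 58, 86, 120, 160
16, 22, 28, 34, 40
6, 6, 6, 6
The third differences are constant, so the polynomial has degree 3.

3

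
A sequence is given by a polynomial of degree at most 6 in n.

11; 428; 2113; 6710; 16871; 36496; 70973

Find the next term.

First differences: 417 , 1685 , 4597 , 10161 , 19625 , 34477
Second differences: 1268 , 2912 , 5564 , 9464 , 14852
Third differences: 1644 , 2652 , 3900 , 5388
Fourth differences: 1008 , 1248 , 1488
Fifth differences: 240 , 240
Constant fifth difference = 240, so extend:
1488 + 240 = 1728;  5388 + 1728 = 7116;  14852 + 7116 = 21968;  34477 + 21968 = 56445;  70973 + 56445 = 127418

127418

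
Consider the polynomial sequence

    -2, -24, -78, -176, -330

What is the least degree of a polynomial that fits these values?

3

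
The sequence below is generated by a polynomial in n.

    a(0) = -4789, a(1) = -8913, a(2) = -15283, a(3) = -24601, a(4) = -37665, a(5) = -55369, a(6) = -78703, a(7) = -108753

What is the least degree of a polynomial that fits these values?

4

D1: -4124, -6370, -9318, -13064, -17704, -23334, -30050
D2: -2246, -2948, -3746, -4640, -5630, -6716
D3: -702, -798, -894, -990, -1086
D4: -96, -96, -96, -96
The fourth differences are constant, so the polynomial has degree 4.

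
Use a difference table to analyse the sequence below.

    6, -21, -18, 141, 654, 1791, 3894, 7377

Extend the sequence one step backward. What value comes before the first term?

9

Δ: -27, 3, 159, 513, 1137, 2103, 3483
Δ²: 30, 156, 354, 624, 966, 1380
Δ³: 126, 198, 270, 342, 414
Δ⁴: 72, 72, 72, 72
The fourth differences are constant at 72.
Work back: 126 − 72 = 54;  30 − 54 = -24;  -27 + 24 = -3;  6 + 3 = 9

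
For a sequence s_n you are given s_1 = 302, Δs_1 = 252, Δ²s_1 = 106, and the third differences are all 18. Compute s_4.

1394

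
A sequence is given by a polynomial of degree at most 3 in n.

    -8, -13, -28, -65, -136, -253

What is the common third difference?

D1: -5, -15, -37, -71, -117
D2: -10, -22, -34, -46
D3: -12, -12, -12

-12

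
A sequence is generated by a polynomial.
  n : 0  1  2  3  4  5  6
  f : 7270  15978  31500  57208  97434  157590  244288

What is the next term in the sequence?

365460

8708, 15522, 25708, 40226, 60156, 86698
6814, 10186, 14518, 19930, 26542
3372, 4332, 5412, 6612
960, 1080, 1200
120, 120
Fifth differences constant at 120.
1200 + 120 = 1320;  6612 + 1320 = 7932;  26542 + 7932 = 34474;  86698 + 34474 = 121172;  244288 + 121172 = 365460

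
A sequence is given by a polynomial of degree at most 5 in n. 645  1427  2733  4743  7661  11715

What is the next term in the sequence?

17157

Δ: 782, 1306, 2010, 2918, 4054
Δ²: 524, 704, 908, 1136
Δ³: 180, 204, 228
Δ⁴: 24, 24
Constant fourth difference = 24, so extend:
228 + 24 = 252;  1136 + 252 = 1388;  4054 + 1388 = 5442;  11715 + 5442 = 17157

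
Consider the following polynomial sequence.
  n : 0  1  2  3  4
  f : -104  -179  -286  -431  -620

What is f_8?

-1936

-75, -107, -145, -189
-32, -38, -44
-6, -6
Third differences constant at -6.
-44 − 6 = -50;  -189 − 50 = -239;  -620 − 239 = -859
-50 − 6 = -56;  -239 − 56 = -295;  -859 − 295 = -1154
-56 − 6 = -62;  -295 − 62 = -357;  -1154 − 357 = -1511
-62 − 6 = -68;  -357 − 68 = -425;  -1511 − 425 = -1936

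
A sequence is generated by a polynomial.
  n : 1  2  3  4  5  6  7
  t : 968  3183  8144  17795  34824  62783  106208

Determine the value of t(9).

263240

D1: 2215 , 4961 , 9651 , 17029 , 27959 , 43425
D2: 2746 , 4690 , 7378 , 10930 , 15466
D3: 1944 , 2688 , 3552 , 4536
D4: 744 , 864 , 984
D5: 120 , 120
The fifth differences are constant (120).
984 + 120 = 1104;  4536 + 1104 = 5640;  15466 + 5640 = 21106;  43425 + 21106 = 64531;  106208 + 64531 = 170739
1104 + 120 = 1224;  5640 + 1224 = 6864;  21106 + 6864 = 27970;  64531 + 27970 = 92501;  170739 + 92501 = 263240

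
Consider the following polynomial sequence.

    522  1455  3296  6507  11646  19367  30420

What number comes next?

45651

933 , 1841 , 3211 , 5139 , 7721 , 11053
908 , 1370 , 1928 , 2582 , 3332
462 , 558 , 654 , 750
96 , 96 , 96
The fourth differences are constant (96).
750 + 96 = 846;  3332 + 846 = 4178;  11053 + 4178 = 15231;  30420 + 15231 = 45651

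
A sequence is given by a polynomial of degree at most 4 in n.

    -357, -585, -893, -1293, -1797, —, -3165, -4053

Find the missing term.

-2417

Using the first 5 terms:
D1: -228, -308, -400, -504
D2: -80, -92, -104
D3: -12, -12
Constant third difference = -12.
Extend forward: -104 − 12 = -116;  -504 − 116 = -620;  -1797 − 620 = -2417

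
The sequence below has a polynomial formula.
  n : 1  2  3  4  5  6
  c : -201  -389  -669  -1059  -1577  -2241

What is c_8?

D1: -188, -280, -390, -518, -664
D2: -92, -110, -128, -146
D3: -18, -18, -18
Constant third difference = -18, so extend:
-146 − 18 = -164;  -664 − 164 = -828;  -2241 − 828 = -3069
-164 − 18 = -182;  -828 − 182 = -1010;  -3069 − 1010 = -4079

-4079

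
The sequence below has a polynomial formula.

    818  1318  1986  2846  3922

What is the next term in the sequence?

D1: 500, 668, 860, 1076
D2: 168, 192, 216
D3: 24, 24
Constant third difference = 24, so extend:
216 + 24 = 240;  1076 + 240 = 1316;  3922 + 1316 = 5238

5238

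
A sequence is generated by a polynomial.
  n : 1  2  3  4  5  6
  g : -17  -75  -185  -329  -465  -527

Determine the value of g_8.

-58, -110, -144, -136, -62
-52, -34, 8, 74
18, 42, 66
24, 24
Constant fourth difference = 24, so extend:
66 + 24 = 90;  74 + 90 = 164;  -62 + 164 = 102;  -527 + 102 = -425
90 + 24 = 114;  164 + 114 = 278;  102 + 278 = 380;  -425 + 380 = -45

-45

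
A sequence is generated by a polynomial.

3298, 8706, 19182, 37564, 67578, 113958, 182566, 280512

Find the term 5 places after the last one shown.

Δ: 5408, 10476, 18382, 30014, 46380, 68608, 97946
Δ²: 5068, 7906, 11632, 16366, 22228, 29338
Δ³: 2838, 3726, 4734, 5862, 7110
Δ⁴: 888, 1008, 1128, 1248
Δ⁵: 120, 120, 120
Fifth differences constant at 120.
1248 + 120 = 1368;  7110 + 1368 = 8478;  29338 + 8478 = 37816;  97946 + 37816 = 135762;  280512 + 135762 = 416274
1368 + 120 = 1488;  8478 + 1488 = 9966;  37816 + 9966 = 47782;  135762 + 47782 = 183544;  416274 + 183544 = 599818
1488 + 120 = 1608;  9966 + 1608 = 11574;  47782 + 11574 = 59356;  183544 + 59356 = 242900;  599818 + 242900 = 842718
1608 + 120 = 1728;  11574 + 1728 = 13302;  59356 + 13302 = 72658;  242900 + 72658 = 315558;  842718 + 315558 = 1158276
1728 + 120 = 1848;  13302 + 1848 = 15150;  72658 + 15150 = 87808;  315558 + 87808 = 403366;  1158276 + 403366 = 1561642

1561642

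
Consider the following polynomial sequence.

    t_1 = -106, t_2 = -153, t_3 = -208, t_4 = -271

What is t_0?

D1: -47, -55, -63
D2: -8, -8
The second differences are constant at -8.
Work back: -47 + 8 = -39;  -106 + 39 = -67

-67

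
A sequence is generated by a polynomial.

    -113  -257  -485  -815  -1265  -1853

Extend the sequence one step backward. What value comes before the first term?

-35

Δ: -144, -228, -330, -450, -588
Δ²: -84, -102, -120, -138
Δ³: -18, -18, -18
The third differences are constant at -18.
Work back: -84 + 18 = -66;  -144 + 66 = -78;  -113 + 78 = -35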